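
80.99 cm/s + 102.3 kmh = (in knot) 56.81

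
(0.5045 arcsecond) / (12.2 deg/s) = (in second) 1.149e-05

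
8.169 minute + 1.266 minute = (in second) 566.1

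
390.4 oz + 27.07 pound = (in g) 2.335e+04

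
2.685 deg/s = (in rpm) 0.4475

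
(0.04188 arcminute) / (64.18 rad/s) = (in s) 1.898e-07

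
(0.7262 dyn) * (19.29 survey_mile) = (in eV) 1.407e+18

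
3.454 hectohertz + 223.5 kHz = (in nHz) 2.238e+14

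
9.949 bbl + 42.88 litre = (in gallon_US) 429.2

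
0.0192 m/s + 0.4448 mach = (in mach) 0.4449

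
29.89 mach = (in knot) 1.978e+04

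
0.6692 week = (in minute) 6746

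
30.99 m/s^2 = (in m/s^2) 30.99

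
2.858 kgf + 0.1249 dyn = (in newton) 28.03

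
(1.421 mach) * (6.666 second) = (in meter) 3225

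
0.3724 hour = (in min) 22.34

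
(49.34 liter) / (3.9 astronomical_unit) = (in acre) 2.09e-17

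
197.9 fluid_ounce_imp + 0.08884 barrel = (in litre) 19.75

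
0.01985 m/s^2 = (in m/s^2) 0.01985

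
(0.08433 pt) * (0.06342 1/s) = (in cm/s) 0.0001887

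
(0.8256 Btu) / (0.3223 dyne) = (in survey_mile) 1.679e+05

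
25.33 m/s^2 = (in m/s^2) 25.33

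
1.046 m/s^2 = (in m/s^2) 1.046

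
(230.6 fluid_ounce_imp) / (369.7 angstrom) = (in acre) 43.79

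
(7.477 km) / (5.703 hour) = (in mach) 0.00107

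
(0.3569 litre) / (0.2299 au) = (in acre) 2.564e-18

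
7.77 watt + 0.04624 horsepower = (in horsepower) 0.05666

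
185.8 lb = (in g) 8.428e+04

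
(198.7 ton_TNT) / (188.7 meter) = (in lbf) 9.904e+08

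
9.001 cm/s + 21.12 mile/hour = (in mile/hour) 21.32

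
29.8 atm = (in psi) 437.9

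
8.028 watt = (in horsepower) 0.01077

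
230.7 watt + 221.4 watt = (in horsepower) 0.6063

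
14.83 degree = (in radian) 0.2588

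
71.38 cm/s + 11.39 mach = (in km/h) 1.396e+04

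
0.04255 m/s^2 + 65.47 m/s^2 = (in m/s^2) 65.51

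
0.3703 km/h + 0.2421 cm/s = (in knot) 0.2047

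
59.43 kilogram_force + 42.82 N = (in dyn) 6.256e+07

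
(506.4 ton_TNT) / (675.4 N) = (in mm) 3.137e+12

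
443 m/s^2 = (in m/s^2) 443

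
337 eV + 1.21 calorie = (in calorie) 1.21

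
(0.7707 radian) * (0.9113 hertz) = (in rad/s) 0.7023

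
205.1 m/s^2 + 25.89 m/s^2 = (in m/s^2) 231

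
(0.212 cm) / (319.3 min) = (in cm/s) 1.107e-05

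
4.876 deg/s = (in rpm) 0.8127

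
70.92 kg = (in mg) 7.092e+07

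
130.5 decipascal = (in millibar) 0.1305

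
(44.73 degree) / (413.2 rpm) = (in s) 0.01804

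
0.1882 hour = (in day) 0.007842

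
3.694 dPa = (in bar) 3.694e-06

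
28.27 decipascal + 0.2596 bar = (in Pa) 2.596e+04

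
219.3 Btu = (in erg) 2.314e+12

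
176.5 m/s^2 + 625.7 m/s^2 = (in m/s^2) 802.2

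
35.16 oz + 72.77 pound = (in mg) 3.4e+07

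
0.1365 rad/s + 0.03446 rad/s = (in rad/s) 0.171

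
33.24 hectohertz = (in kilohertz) 3.324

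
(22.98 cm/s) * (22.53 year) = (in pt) 4.628e+11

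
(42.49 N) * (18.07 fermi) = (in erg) 7.678e-06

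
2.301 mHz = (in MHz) 2.301e-09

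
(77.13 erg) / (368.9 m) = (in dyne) 0.002091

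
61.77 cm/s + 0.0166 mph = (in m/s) 0.6251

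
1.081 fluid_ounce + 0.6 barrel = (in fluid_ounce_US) 3227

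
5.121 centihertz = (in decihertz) 0.5121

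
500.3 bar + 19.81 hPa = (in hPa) 5.003e+05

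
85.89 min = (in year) 0.0001634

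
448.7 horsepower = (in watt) 3.346e+05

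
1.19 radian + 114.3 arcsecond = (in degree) 68.21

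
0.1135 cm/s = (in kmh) 0.004086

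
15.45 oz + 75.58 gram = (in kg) 0.5136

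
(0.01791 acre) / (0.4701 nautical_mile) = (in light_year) 8.799e-18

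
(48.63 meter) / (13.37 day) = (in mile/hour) 9.417e-05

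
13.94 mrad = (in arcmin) 47.92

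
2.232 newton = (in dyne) 2.232e+05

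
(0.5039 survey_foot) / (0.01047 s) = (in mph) 32.81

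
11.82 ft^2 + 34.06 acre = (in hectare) 13.78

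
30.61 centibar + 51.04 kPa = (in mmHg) 612.4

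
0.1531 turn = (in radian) 0.962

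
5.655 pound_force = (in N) 25.15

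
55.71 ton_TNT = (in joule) 2.331e+11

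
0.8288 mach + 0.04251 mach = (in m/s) 296.7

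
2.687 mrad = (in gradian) 0.1711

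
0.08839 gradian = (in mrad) 1.388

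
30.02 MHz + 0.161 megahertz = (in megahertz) 30.18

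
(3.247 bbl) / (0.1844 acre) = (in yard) 0.0007565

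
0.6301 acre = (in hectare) 0.255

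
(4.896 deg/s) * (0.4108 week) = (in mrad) 2.123e+07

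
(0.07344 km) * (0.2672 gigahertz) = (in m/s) 1.962e+10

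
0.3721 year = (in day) 135.8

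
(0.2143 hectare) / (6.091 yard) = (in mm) 3.848e+05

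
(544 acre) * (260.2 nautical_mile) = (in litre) 1.061e+15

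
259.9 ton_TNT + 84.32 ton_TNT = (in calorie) 3.442e+11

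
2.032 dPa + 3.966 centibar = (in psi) 0.5752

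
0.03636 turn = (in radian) 0.2285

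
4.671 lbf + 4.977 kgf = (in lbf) 15.64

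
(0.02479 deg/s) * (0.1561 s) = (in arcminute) 0.2322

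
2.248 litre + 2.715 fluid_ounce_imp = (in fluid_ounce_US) 78.62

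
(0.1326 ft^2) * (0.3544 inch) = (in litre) 0.1109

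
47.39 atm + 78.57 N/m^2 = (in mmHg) 3.602e+04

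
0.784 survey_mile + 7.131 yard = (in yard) 1387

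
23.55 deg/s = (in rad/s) 0.411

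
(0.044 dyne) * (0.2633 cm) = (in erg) 0.01159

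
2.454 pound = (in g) 1113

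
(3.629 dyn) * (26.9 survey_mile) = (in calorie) 0.3755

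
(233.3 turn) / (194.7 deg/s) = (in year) 1.368e-05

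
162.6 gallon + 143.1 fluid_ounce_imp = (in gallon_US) 163.7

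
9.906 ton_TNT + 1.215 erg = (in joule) 4.145e+10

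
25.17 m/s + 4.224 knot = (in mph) 61.16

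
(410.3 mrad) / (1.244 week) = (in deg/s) 3.125e-05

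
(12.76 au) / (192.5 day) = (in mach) 337.1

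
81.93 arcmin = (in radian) 0.02383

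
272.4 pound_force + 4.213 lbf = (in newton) 1230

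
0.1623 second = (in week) 2.684e-07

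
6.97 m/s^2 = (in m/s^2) 6.97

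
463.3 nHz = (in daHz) 4.633e-08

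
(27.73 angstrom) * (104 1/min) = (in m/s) 4.807e-09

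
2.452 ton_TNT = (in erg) 1.026e+17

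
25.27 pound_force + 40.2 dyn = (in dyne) 1.124e+07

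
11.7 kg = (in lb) 25.79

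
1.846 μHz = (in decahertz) 1.846e-07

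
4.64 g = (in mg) 4640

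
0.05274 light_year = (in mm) 4.99e+17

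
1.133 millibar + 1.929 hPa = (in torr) 2.297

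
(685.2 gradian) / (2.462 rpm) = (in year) 1.324e-06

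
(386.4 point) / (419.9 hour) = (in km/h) 3.246e-07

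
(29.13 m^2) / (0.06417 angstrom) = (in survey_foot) 1.489e+13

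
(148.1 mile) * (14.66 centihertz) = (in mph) 7.816e+04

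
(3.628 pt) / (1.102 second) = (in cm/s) 0.1161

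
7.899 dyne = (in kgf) 8.055e-06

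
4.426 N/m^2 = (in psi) 0.0006419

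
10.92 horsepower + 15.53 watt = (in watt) 8159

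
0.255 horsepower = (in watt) 190.2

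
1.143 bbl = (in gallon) 48.01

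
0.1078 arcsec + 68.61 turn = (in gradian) 2.744e+04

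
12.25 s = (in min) 0.2042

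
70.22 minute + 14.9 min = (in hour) 1.419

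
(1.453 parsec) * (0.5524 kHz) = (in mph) 5.54e+19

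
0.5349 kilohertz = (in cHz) 5.349e+04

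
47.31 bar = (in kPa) 4731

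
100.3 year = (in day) 3.661e+04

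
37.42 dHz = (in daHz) 0.3742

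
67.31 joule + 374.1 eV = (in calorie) 16.09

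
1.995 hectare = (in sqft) 2.147e+05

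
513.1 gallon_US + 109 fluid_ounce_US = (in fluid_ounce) 6.579e+04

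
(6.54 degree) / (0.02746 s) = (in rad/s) 4.157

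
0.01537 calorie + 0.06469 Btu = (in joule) 68.32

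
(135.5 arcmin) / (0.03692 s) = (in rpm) 10.19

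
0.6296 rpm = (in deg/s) 3.778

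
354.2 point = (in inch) 4.919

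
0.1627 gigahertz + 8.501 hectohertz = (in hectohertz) 1.627e+06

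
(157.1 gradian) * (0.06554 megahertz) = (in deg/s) 9.267e+06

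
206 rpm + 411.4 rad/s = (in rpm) 4135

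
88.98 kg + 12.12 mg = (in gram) 8.898e+04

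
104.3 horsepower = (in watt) 7.778e+04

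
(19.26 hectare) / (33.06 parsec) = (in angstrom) 0.001888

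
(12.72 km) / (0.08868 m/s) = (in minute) 2391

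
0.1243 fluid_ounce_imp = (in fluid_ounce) 0.1194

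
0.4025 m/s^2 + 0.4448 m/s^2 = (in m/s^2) 0.8473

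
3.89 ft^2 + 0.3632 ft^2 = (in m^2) 0.3951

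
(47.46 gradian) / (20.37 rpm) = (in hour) 9.708e-05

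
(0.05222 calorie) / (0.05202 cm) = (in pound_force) 94.42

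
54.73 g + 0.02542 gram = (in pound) 0.1207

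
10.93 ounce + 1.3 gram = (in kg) 0.3112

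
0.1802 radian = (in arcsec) 3.717e+04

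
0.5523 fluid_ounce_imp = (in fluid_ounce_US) 0.5306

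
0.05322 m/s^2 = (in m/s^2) 0.05322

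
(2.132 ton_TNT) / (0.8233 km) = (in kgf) 1.105e+06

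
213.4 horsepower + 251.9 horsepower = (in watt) 3.47e+05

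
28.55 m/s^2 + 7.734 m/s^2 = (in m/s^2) 36.28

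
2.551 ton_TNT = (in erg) 1.067e+17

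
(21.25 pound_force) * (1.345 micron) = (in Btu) 1.205e-07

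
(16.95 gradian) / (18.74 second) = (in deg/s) 0.814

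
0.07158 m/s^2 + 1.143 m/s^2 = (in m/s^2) 1.215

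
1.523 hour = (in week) 0.009065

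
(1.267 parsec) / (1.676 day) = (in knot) 5.248e+11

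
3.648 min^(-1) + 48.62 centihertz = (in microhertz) 5.47e+05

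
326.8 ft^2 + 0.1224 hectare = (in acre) 0.31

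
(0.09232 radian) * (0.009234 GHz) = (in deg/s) 4.884e+07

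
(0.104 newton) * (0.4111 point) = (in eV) 9.414e+13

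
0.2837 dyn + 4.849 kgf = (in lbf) 10.69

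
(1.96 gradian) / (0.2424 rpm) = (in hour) 0.0003369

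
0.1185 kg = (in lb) 0.2612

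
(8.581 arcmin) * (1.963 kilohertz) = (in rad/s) 4.9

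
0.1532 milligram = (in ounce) 5.404e-06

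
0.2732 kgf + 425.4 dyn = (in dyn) 2.683e+05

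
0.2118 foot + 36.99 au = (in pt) 1.569e+16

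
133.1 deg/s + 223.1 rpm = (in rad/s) 25.69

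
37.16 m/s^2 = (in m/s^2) 37.16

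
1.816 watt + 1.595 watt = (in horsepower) 0.004574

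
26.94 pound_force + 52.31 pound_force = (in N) 352.5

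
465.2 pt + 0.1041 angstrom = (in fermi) 1.641e+14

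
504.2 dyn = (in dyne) 504.2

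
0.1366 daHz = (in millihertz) 1366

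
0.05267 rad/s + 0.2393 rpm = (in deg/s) 4.454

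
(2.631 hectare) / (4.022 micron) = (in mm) 6.542e+12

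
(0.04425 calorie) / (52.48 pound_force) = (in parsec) 2.57e-20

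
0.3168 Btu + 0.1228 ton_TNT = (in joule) 5.138e+08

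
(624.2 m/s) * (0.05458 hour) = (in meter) 1.226e+05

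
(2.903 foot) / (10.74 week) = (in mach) 4.001e-10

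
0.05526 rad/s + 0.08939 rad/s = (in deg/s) 8.288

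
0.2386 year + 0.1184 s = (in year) 0.2386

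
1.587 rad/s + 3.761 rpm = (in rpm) 18.92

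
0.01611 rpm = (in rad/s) 0.001687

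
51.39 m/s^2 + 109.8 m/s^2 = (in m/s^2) 161.2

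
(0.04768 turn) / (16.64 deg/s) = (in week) 1.706e-06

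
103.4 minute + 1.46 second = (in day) 0.07182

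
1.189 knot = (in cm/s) 61.17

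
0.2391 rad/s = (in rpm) 2.283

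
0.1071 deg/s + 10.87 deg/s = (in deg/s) 10.98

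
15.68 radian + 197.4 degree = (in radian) 19.13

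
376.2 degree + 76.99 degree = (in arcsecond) 1.631e+06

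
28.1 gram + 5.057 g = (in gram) 33.16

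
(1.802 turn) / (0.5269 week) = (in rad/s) 3.553e-05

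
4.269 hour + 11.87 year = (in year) 11.87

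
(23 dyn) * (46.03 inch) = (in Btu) 2.549e-07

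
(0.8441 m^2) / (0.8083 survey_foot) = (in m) 3.426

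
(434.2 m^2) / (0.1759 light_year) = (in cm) 2.609e-11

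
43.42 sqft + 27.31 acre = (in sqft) 1.19e+06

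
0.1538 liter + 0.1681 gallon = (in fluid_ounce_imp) 27.81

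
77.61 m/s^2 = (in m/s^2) 77.61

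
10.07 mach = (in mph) 7670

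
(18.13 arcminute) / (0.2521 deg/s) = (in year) 3.801e-08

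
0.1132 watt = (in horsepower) 0.0001518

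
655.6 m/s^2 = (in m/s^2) 655.6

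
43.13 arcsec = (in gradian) 0.01331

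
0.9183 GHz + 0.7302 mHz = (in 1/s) 9.183e+08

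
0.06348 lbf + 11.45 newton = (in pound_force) 2.638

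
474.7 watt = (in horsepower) 0.6366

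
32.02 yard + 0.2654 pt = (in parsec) 9.489e-16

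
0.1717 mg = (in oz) 6.057e-06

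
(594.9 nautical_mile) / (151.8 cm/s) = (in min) 1.21e+04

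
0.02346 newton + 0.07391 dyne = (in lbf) 0.005274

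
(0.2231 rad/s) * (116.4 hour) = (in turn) 1.488e+04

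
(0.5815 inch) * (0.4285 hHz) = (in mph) 1.416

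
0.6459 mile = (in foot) 3410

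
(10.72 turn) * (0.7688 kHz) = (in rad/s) 5.178e+04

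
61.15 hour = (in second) 2.201e+05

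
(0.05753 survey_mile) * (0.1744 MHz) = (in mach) 4.742e+04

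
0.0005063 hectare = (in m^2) 5.063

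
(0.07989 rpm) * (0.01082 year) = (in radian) 2855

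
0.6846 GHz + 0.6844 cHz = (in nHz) 6.846e+17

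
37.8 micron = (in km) 3.78e-08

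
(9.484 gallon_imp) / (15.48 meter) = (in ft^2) 0.02998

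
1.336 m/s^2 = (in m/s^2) 1.336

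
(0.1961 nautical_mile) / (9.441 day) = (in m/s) 0.0004452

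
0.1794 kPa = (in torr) 1.346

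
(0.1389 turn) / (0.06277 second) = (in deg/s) 796.6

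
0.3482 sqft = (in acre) 7.994e-06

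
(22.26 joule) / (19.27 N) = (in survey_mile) 0.0007178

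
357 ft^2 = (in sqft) 357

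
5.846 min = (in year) 1.112e-05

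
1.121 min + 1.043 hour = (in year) 0.0001212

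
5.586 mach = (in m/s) 1902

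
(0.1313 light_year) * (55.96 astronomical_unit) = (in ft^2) 1.119e+29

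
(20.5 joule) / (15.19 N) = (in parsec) 4.374e-17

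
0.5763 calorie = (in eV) 1.505e+19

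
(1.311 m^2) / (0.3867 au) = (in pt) 6.424e-08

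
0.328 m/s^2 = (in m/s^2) 0.328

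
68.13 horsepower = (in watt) 5.08e+04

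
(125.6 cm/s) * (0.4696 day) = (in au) 3.406e-07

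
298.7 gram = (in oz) 10.54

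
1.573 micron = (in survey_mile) 9.774e-10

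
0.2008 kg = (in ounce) 7.083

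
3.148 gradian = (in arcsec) 1.02e+04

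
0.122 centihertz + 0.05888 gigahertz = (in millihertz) 5.888e+10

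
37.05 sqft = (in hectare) 0.0003442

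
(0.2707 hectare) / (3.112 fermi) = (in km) 8.699e+14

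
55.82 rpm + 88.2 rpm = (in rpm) 144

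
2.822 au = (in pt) 1.197e+15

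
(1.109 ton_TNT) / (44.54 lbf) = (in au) 0.0001566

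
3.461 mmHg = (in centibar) 0.4614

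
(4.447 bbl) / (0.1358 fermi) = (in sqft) 5.604e+16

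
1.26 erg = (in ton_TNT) 3.011e-17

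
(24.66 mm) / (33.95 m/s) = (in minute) 1.211e-05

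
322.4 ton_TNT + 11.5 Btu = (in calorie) 3.224e+11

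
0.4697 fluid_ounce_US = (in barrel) 8.737e-05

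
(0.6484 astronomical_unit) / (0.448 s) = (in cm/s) 2.165e+13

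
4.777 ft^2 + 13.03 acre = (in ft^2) 5.676e+05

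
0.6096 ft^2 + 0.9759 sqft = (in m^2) 0.1473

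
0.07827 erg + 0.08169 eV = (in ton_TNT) 1.871e-18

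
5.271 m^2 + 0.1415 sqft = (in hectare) 0.0005284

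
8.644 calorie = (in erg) 3.617e+08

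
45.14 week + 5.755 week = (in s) 3.078e+07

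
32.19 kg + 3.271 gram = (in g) 3.219e+04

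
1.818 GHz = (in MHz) 1818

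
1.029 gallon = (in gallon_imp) 0.8568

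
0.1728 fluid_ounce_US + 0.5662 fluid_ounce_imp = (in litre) 0.0212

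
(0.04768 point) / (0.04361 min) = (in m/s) 6.428e-06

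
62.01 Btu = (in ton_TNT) 1.564e-05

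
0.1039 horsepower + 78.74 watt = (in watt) 156.2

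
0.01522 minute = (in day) 1.057e-05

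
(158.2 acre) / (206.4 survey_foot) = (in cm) 1.018e+06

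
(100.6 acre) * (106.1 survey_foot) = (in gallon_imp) 2.896e+09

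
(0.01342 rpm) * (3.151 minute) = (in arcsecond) 5.48e+04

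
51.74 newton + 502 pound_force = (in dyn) 2.285e+08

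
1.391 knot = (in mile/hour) 1.601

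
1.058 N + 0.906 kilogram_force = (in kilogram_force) 1.014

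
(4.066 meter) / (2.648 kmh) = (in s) 5.528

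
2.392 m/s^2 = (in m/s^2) 2.392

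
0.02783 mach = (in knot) 18.42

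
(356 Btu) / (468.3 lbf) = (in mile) 0.112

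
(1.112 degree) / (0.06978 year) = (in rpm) 8.422e-08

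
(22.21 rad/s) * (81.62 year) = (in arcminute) 1.965e+14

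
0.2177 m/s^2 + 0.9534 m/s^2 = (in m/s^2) 1.171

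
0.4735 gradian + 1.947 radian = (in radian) 1.954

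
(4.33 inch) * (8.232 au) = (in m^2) 1.354e+11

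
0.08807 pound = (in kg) 0.03995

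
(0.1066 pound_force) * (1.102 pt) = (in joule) 0.0001843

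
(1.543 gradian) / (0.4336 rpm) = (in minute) 0.008896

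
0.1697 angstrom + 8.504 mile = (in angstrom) 1.369e+14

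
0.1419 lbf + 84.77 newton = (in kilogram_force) 8.708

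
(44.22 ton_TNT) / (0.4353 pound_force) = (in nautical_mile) 5.159e+07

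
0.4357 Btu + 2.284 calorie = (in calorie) 112.2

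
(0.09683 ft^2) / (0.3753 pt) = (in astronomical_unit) 4.542e-10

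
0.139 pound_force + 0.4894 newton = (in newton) 1.108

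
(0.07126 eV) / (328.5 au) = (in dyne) 2.323e-29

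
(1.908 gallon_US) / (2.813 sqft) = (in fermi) 2.764e+13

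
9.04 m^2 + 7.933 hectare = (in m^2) 7.934e+04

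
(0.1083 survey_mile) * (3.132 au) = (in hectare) 8.166e+09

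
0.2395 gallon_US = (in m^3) 0.0009066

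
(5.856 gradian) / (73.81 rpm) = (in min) 0.0001983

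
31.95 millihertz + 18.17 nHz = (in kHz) 3.195e-05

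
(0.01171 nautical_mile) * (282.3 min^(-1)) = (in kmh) 367.3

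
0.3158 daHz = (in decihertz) 31.58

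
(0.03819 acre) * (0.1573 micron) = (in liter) 0.02431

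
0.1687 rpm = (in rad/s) 0.01767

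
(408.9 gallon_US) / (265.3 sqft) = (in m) 0.0628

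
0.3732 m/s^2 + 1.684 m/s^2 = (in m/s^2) 2.057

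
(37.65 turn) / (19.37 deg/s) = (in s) 699.7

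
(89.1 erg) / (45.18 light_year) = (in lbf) 4.686e-24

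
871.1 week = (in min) 8.781e+06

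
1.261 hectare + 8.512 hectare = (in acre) 24.15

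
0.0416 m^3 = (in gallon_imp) 9.151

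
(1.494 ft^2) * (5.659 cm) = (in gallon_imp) 1.728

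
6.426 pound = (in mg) 2.915e+06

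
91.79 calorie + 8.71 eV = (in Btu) 0.364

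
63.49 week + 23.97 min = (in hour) 1.067e+04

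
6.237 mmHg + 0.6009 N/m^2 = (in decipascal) 8321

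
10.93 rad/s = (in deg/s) 626.2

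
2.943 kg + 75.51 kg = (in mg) 7.845e+07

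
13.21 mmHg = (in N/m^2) 1761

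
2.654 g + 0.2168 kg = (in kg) 0.2195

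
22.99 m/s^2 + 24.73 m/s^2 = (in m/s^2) 47.72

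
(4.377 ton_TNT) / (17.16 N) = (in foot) 3.501e+09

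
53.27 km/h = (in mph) 33.1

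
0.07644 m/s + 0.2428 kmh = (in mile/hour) 0.3219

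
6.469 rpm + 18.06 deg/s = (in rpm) 9.479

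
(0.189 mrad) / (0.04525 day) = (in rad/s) 4.834e-08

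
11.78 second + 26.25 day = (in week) 3.75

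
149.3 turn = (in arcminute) 3.225e+06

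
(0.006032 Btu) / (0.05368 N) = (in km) 0.1186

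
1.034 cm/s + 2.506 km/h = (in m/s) 0.7065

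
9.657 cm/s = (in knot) 0.1877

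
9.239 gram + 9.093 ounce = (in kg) 0.267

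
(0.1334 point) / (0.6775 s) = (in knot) 0.000135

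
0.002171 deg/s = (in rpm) 0.0003618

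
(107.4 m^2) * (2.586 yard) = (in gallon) 6.709e+04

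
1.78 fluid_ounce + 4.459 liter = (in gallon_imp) 0.9924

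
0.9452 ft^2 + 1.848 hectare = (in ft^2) 1.989e+05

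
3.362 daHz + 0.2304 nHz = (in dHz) 336.2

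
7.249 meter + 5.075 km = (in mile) 3.158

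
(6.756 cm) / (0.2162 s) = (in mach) 0.0009177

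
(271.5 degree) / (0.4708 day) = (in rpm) 0.001112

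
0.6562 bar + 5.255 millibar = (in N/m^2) 6.615e+04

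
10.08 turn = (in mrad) 6.333e+04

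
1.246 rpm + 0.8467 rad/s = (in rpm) 9.331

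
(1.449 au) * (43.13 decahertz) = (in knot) 1.817e+14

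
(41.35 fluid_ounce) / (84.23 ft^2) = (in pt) 0.443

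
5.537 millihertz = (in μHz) 5537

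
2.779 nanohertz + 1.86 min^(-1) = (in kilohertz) 3.1e-05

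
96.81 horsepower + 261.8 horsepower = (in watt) 2.674e+05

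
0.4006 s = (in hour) 0.0001113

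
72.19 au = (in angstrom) 1.08e+23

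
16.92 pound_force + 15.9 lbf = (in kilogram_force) 14.89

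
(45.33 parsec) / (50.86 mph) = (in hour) 1.709e+13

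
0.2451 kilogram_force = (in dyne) 2.404e+05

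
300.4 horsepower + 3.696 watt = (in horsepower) 300.4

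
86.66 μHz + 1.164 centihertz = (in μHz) 1.173e+04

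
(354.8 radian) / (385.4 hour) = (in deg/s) 0.01465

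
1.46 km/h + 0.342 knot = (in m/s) 0.5815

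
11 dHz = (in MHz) 1.1e-06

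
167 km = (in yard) 1.826e+05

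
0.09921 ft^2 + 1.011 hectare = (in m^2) 1.011e+04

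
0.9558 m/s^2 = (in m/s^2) 0.9558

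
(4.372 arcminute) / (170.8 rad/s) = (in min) 1.241e-07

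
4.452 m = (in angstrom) 4.452e+10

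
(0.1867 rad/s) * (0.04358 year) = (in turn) 4.084e+04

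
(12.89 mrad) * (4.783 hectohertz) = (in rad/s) 6.165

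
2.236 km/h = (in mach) 0.001824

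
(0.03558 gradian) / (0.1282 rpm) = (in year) 1.32e-09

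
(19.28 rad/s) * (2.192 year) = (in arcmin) 4.582e+12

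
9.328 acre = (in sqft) 4.063e+05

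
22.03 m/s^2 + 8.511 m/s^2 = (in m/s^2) 30.54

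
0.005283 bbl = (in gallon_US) 0.2219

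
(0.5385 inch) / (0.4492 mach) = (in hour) 2.484e-08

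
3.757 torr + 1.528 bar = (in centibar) 153.3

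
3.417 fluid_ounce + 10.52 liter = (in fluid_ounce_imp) 373.8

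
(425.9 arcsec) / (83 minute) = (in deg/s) 2.376e-05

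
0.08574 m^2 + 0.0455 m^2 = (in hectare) 1.312e-05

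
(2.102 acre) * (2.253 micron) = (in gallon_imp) 4.216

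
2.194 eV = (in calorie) 8.401e-20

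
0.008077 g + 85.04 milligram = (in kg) 9.312e-05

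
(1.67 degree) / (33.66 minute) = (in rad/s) 1.443e-05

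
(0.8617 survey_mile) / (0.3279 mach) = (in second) 12.42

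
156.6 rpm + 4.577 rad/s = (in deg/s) 1202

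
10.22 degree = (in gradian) 11.36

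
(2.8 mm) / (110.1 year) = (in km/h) 2.903e-12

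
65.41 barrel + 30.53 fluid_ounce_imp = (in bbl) 65.42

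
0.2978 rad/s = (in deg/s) 17.06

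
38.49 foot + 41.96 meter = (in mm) 5.369e+04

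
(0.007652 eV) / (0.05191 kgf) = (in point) 6.827e-18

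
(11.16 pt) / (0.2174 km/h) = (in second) 0.06519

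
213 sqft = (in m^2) 19.79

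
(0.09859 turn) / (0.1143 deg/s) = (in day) 0.003594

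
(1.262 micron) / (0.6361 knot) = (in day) 4.464e-11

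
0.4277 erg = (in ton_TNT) 1.022e-17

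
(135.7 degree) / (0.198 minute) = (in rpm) 1.904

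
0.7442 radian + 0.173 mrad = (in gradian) 47.39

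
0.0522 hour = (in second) 187.9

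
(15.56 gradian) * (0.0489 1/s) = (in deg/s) 0.6848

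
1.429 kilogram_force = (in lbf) 3.15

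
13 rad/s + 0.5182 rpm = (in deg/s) 748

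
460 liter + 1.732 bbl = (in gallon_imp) 161.8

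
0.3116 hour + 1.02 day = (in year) 0.00283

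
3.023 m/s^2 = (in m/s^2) 3.023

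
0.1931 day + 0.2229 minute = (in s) 1.67e+04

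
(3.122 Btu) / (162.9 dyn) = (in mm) 2.022e+09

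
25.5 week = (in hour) 4284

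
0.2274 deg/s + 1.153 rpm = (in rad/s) 0.1247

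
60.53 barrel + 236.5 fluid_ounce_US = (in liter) 9630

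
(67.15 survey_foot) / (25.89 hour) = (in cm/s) 0.02196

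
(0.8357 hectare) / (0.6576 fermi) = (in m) 1.271e+19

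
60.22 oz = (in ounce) 60.22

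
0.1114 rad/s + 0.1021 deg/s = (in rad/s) 0.1132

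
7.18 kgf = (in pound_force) 15.83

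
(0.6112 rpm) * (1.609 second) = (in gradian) 6.556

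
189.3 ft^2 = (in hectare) 0.001759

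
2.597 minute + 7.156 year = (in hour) 6.269e+04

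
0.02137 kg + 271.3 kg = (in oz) 9571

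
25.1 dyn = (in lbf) 5.643e-05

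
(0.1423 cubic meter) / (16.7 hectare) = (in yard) 9.319e-07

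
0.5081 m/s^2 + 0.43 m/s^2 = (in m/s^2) 0.9381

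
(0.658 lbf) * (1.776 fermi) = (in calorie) 1.242e-15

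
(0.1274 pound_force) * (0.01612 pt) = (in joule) 3.223e-06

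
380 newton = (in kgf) 38.75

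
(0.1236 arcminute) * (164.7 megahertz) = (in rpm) 5.655e+04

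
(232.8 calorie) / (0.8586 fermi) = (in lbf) 2.55e+17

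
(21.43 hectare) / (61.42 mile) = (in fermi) 2.168e+15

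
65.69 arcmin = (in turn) 0.003041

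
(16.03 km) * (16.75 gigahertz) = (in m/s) 2.685e+14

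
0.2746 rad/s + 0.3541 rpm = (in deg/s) 17.86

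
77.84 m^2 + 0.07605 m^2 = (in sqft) 838.7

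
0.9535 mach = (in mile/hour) 726.3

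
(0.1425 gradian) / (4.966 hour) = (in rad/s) 1.252e-07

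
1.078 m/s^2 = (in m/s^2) 1.078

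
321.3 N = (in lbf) 72.23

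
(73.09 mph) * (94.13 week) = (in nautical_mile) 1.004e+06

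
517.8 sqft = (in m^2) 48.11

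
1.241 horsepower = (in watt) 925.4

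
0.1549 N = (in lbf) 0.03482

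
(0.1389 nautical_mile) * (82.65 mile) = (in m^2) 3.422e+07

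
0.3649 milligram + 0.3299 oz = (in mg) 9353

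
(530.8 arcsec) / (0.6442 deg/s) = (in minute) 0.003815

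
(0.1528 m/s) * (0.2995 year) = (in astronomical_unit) 9.647e-06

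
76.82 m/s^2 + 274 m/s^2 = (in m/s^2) 350.8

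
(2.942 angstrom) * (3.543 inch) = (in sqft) 2.85e-10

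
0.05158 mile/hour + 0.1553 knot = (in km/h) 0.3706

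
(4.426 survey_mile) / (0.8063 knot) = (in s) 1.717e+04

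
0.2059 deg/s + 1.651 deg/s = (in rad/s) 0.03241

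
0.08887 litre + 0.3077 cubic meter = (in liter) 307.8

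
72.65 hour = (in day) 3.027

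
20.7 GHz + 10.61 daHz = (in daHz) 2.07e+09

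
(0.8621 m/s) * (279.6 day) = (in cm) 2.083e+09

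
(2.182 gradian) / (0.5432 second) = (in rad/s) 0.0631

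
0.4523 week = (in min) 4559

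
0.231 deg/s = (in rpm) 0.0385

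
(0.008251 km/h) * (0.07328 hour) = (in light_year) 6.391e-17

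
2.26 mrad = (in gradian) 0.1439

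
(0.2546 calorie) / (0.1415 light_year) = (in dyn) 7.957e-11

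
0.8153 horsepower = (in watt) 608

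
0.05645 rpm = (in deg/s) 0.3387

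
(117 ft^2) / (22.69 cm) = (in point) 1.358e+05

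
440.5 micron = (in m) 0.0004405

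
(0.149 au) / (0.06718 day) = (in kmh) 1.382e+07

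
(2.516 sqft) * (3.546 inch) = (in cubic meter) 0.02105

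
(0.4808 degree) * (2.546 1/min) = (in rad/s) 0.0003561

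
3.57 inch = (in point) 257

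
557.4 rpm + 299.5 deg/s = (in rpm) 607.3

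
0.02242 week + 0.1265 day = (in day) 0.2834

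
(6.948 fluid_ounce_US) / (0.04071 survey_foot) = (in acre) 4.092e-06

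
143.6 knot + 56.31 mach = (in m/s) 1.925e+04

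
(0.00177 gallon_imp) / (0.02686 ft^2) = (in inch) 0.127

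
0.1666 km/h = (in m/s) 0.04628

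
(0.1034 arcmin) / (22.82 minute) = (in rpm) 2.098e-07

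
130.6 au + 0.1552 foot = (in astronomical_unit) 130.6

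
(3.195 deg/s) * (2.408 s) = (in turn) 0.02137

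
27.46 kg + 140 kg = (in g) 1.675e+05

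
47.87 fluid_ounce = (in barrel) 0.008904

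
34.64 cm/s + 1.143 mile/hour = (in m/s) 0.8574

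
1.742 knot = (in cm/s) 89.62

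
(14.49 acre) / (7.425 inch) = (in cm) 3.109e+07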